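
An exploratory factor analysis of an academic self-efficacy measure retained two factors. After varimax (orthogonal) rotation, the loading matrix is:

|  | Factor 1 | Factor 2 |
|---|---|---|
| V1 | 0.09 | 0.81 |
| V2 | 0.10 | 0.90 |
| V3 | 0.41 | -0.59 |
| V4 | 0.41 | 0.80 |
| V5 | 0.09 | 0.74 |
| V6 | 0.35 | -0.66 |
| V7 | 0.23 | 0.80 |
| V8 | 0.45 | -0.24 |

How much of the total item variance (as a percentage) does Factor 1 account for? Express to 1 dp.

SS loadings for Factor 1 = 0.09² + 0.10² + 0.41² + 0.41² + 0.09² + 0.35² + 0.23² + 0.45² = 0.7403
With 8 standardized items, total variance = 8. Proportion = 0.7403/8 = 0.0925 → 9.25%.

9.3%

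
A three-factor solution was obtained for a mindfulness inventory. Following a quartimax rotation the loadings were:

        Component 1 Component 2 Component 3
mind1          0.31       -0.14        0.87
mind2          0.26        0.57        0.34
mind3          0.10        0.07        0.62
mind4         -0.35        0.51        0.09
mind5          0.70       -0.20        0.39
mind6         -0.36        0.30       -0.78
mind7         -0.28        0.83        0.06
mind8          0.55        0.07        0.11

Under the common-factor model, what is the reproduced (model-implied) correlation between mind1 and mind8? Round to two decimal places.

r̂ = Σ λ_i·λ_j across factors = (0.31)(0.55) + (-0.14)(0.07) + (0.87)(0.11)
  = +0.1705 -0.0098 +0.0957 = 0.2564

0.26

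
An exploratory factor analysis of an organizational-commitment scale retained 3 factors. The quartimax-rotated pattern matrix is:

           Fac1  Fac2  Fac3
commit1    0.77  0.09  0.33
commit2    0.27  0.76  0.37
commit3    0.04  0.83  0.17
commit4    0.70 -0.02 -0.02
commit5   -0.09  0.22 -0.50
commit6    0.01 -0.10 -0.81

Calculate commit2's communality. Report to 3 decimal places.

0.787

h² = 0.27² + 0.76² + 0.37² = 0.0729 + 0.5776 + 0.1369 = 0.7874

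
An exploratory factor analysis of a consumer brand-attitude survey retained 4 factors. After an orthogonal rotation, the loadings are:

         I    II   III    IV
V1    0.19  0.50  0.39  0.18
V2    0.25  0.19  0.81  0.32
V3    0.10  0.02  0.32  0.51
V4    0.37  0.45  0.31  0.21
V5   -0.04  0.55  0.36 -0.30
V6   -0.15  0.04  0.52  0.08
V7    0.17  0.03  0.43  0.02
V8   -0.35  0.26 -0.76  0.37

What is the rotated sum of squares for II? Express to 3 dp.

SS loadings for II = 0.50² + 0.19² + 0.02² + 0.45² + 0.55² + 0.04² + 0.03² + 0.26² = 0.2500 + 0.0361 + 0.0004 + 0.2025 + 0.3025 + 0.0016 + 0.0009 + 0.0676 = 0.8616

0.862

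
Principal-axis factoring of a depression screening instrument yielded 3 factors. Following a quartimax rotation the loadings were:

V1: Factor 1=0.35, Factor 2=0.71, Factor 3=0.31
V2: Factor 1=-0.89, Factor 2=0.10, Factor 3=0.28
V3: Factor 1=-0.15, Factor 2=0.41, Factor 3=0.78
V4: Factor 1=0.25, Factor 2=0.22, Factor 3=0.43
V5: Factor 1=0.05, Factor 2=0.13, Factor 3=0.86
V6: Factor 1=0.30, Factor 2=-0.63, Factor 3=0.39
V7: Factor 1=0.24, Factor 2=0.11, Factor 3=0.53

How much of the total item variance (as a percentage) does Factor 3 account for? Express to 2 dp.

30.58%

SS loadings for Factor 3 = 0.31² + 0.28² + 0.78² + 0.43² + 0.86² + 0.39² + 0.53² = 2.1404
With 7 standardized items, total variance = 7. Proportion = 2.1404/7 = 0.3058 → 30.58%.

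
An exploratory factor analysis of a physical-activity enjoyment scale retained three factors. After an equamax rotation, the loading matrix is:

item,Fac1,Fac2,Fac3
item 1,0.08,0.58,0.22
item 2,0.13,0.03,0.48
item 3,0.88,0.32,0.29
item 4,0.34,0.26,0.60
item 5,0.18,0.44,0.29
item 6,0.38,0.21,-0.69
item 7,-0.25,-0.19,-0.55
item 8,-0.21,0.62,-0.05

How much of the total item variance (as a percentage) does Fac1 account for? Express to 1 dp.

SS loadings for Fac1 = 0.08² + 0.13² + 0.88² + 0.34² + 0.18² + 0.38² + (-0.25)² + (-0.21)² = 1.1967
With 8 standardized items, total variance = 8. Proportion = 1.1967/8 = 0.1496 → 14.96%.

15.0%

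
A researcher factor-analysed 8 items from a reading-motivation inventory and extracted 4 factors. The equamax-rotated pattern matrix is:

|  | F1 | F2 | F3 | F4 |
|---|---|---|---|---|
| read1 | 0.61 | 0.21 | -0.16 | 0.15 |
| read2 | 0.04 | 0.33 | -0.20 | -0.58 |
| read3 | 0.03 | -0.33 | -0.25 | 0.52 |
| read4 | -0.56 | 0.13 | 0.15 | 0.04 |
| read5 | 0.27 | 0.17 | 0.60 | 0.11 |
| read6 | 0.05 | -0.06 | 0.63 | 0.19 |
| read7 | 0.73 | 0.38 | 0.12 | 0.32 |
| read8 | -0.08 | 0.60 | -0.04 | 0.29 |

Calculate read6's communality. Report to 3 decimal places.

0.439

h² = 0.05² + (-0.06)² + 0.63² + 0.19² = 0.0025 + 0.0036 + 0.3969 + 0.0361 = 0.4391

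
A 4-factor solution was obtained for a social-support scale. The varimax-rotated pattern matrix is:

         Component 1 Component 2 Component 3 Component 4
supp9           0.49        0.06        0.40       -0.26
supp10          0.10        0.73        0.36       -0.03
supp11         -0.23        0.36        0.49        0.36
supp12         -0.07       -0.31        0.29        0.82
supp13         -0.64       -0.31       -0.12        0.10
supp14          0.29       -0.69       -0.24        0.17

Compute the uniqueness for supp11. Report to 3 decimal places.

0.448

h² = (-0.23)² + 0.36² + 0.49² + 0.36² = 0.0529 + 0.1296 + 0.2401 + 0.1296 = 0.5522
Uniqueness u² = 1 − h² = 1 − 0.5522 = 0.4478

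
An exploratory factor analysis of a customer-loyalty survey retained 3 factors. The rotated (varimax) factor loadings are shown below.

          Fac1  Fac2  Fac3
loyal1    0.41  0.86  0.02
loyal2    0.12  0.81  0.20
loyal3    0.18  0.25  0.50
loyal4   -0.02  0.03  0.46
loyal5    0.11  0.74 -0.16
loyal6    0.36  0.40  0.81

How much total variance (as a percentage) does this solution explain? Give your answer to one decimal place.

SS loadings by factor: 0.3570, 2.1667, 1.1837; total = 3.7074.
Total variance with 6 standardized items is 6, so the solution explains 3.7074/6 = 0.6179 = 61.79%.

61.8%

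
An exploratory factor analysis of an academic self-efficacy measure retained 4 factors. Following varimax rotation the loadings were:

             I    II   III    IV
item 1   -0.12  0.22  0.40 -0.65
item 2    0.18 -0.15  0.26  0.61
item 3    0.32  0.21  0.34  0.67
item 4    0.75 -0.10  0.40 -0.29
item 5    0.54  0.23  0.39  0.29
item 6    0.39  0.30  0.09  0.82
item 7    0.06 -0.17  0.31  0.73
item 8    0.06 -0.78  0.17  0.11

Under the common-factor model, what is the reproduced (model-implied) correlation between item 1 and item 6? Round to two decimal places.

r̂ = Σ λ_i·λ_j across factors = (-0.12)(0.39) + (0.22)(0.30) + (0.40)(0.09) + (-0.65)(0.82)
  = -0.0468 +0.0660 +0.0360 -0.5330 = -0.4778

-0.48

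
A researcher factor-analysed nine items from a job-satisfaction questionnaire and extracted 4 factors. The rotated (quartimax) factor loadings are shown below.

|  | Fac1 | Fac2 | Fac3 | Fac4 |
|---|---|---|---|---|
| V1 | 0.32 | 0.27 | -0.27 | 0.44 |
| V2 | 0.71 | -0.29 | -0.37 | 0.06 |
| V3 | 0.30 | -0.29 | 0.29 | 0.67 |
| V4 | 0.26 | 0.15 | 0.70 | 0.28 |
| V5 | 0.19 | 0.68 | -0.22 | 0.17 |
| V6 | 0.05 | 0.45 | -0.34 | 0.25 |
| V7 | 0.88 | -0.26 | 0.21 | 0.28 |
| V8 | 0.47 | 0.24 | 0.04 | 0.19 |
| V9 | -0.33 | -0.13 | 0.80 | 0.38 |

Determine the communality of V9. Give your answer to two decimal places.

0.91

h² = (-0.33)² + (-0.13)² + 0.80² + 0.38² = 0.1089 + 0.0169 + 0.6400 + 0.1444 = 0.9102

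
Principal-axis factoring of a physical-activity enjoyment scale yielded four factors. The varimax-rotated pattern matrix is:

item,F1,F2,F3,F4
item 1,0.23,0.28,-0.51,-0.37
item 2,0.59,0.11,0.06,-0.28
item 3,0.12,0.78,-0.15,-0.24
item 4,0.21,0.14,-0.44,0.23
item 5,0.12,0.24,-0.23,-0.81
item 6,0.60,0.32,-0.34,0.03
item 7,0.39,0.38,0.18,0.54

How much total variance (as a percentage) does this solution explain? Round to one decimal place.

Communalities: 0.5283, 0.4422, 0.7029, 0.3102, 0.7810, 0.5789, 0.6205; Σh² = 3.9640.
Total variance with 7 standardized items is 7, so the solution explains 3.9640/7 = 0.5663 = 56.63%.

56.6%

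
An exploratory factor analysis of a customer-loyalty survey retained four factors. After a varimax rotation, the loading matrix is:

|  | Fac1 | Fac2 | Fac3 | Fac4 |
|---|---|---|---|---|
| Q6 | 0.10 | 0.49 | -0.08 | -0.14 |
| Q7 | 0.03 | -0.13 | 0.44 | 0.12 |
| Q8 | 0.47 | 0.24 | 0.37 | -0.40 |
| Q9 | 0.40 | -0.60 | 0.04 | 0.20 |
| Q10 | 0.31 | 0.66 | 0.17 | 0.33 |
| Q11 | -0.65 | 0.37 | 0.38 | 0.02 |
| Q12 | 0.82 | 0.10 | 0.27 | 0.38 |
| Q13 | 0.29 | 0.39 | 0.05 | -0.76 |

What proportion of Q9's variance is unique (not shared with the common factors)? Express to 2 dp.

0.44

h² = 0.40² + (-0.60)² + 0.04² + 0.20² = 0.1600 + 0.3600 + 0.0016 + 0.0400 = 0.5616
Uniqueness u² = 1 − h² = 1 − 0.5616 = 0.4384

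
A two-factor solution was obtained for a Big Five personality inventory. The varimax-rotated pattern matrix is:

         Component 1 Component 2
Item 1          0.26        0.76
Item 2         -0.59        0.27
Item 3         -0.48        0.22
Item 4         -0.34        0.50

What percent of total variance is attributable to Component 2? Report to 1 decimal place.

23.7%

SS loadings for Component 2 = 0.76² + 0.27² + 0.22² + 0.50² = 0.9489
With 4 standardized items, total variance = 4. Proportion = 0.9489/4 = 0.2372 → 23.72%.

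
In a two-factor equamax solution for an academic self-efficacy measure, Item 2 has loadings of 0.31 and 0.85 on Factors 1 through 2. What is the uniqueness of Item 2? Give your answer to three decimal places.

0.181

h² = 0.31² + 0.85² = 0.0961 + 0.7225 = 0.8186
Uniqueness u² = 1 − h² = 1 − 0.8186 = 0.1814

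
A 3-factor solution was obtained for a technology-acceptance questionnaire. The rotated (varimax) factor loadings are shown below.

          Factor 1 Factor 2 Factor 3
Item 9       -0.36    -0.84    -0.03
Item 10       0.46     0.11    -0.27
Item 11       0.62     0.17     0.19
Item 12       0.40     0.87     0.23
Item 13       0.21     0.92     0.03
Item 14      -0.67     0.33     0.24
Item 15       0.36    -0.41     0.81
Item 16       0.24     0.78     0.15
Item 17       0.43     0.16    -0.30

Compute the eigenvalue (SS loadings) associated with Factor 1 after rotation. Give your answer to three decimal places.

1.751

SS loadings for Factor 1 = (-0.36)² + 0.46² + 0.62² + 0.40² + 0.21² + (-0.67)² + 0.36² + 0.24² + 0.43² = 0.1296 + 0.2116 + 0.3844 + 0.1600 + 0.0441 + 0.4489 + 0.1296 + 0.0576 + 0.1849 = 1.7507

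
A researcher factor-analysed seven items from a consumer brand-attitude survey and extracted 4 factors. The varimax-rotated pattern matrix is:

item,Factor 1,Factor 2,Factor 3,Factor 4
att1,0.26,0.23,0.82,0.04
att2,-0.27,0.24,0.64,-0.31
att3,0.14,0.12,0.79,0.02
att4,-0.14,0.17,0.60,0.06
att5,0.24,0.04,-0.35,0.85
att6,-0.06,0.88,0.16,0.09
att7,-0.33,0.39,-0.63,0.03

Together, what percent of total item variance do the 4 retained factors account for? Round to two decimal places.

SS loadings by factor: 0.3498, 1.0819, 2.6111, 0.8332; total = 4.8760.
Total variance with 7 standardized items is 7, so the solution explains 4.8760/7 = 0.6966 = 69.66%.

69.66%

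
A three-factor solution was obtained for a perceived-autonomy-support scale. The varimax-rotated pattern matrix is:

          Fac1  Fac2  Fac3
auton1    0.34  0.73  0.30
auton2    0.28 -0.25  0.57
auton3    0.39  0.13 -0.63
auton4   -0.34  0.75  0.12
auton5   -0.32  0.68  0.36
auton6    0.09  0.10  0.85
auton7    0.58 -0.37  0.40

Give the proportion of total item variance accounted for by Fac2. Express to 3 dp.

0.255

SS loadings for Fac2 = 0.73² + (-0.25)² + 0.13² + 0.75² + 0.68² + 0.10² + (-0.37)² = 1.7841
Proportion of variance = 1.7841 / 7 = 0.2549.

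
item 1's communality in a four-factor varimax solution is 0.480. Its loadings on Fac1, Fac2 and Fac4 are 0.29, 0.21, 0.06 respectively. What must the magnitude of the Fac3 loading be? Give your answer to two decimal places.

0.59

Under orthogonal rotation h² = Σλ², so λ_Fac3² = h² − (0.1318) = 0.480 − 0.1318 = 0.3482.
|λ| = √0.3482 = 0.5901.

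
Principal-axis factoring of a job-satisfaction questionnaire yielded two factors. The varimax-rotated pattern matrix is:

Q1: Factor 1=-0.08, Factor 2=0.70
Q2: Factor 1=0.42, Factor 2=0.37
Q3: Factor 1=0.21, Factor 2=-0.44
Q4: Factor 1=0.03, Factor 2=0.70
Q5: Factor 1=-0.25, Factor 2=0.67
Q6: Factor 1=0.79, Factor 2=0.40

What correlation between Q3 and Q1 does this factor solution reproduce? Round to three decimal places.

r̂ = Σ λ_i·λ_j across factors = (0.21)(-0.08) + (-0.44)(0.70)
  = -0.0168 -0.3080 = -0.3248

-0.325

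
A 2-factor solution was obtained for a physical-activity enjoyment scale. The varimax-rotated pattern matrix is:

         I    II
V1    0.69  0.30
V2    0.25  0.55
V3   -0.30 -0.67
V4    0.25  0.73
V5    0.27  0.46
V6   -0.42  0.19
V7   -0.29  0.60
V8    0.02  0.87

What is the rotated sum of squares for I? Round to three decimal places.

SS loadings for I = 0.69² + 0.25² + (-0.30)² + 0.25² + 0.27² + (-0.42)² + (-0.29)² + 0.02² = 0.4761 + 0.0625 + 0.0900 + 0.0625 + 0.0729 + 0.1764 + 0.0841 + 0.0004 = 1.0249

1.025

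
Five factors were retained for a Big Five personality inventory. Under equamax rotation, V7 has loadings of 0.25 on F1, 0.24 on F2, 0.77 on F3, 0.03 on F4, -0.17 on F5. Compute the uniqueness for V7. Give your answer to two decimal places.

0.26

h² = 0.25² + 0.24² + 0.77² + 0.03² + (-0.17)² = 0.0625 + 0.0576 + 0.5929 + 0.0009 + 0.0289 = 0.7428
Uniqueness u² = 1 − h² = 1 − 0.7428 = 0.2572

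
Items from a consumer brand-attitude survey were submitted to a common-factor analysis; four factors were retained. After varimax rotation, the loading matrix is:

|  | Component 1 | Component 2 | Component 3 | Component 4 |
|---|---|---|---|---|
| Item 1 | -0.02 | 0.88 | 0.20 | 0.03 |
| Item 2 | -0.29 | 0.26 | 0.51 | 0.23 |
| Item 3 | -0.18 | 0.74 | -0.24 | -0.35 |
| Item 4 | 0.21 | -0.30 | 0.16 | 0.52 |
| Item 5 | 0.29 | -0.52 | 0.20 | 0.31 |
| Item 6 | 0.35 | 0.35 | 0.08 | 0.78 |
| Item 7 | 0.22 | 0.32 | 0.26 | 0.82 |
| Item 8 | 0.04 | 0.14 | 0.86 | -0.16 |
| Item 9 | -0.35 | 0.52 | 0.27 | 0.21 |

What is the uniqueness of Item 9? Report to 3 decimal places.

0.490

h² = (-0.35)² + 0.52² + 0.27² + 0.21² = 0.1225 + 0.2704 + 0.0729 + 0.0441 = 0.5099
Uniqueness u² = 1 − h² = 1 − 0.5099 = 0.4901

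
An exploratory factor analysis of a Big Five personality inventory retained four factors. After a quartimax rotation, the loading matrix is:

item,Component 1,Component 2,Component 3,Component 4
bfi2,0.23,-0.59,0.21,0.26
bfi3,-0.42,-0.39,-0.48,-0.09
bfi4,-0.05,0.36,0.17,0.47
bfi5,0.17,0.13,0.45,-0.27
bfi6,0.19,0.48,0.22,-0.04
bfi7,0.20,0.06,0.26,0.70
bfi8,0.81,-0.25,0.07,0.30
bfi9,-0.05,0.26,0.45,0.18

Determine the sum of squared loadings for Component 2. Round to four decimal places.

SS loadings for Component 2 = (-0.59)² + (-0.39)² + 0.36² + 0.13² + 0.48² + 0.06² + (-0.25)² + 0.26² = 0.3481 + 0.1521 + 0.1296 + 0.0169 + 0.2304 + 0.0036 + 0.0625 + 0.0676 = 1.0108

1.0108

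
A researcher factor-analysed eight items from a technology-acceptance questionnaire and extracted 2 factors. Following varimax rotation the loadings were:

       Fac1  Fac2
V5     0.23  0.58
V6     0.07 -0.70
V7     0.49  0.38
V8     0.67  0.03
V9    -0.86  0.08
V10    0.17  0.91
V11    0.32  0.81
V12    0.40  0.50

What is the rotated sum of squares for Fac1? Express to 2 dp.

1.78

SS loadings for Fac1 = 0.23² + 0.07² + 0.49² + 0.67² + (-0.86)² + 0.17² + 0.32² + 0.40² = 0.0529 + 0.0049 + 0.2401 + 0.4489 + 0.7396 + 0.0289 + 0.1024 + 0.1600 = 1.7777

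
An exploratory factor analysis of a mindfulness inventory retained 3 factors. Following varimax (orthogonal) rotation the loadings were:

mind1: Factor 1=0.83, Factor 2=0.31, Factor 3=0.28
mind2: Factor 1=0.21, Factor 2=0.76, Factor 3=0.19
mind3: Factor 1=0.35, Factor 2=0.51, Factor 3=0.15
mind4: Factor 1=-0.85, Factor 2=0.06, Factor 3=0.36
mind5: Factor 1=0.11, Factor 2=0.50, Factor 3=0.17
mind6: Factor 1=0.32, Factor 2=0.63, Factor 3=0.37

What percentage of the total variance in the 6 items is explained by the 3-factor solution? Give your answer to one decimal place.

SS loadings by factor: 1.6925, 1.5843, 0.4324; total = 3.7092.
Total variance with 6 standardized items is 6, so the solution explains 3.7092/6 = 0.6182 = 61.82%.

61.8%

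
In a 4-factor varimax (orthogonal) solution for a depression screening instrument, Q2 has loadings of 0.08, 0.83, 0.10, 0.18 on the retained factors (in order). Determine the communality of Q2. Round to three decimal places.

h² = 0.08² + 0.83² + 0.10² + 0.18² = 0.0064 + 0.6889 + 0.0100 + 0.0324 = 0.7377

0.738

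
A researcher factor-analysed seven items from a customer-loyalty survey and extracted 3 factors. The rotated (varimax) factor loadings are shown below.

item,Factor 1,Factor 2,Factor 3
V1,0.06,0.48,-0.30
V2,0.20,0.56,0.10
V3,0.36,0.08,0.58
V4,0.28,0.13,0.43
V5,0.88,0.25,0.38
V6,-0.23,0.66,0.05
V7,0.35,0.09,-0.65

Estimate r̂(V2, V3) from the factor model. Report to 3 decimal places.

r̂ = Σ λ_i·λ_j across factors = (0.20)(0.36) + (0.56)(0.08) + (0.10)(0.58)
  = +0.0720 +0.0448 +0.0580 = 0.1748

0.175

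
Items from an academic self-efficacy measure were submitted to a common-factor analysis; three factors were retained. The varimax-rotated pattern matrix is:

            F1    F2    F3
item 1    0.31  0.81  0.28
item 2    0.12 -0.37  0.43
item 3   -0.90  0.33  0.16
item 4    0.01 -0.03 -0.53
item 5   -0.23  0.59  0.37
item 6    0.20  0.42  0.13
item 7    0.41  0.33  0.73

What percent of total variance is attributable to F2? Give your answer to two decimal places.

SS loadings for F2 = 0.81² + (-0.37)² + 0.33² + (-0.03)² + 0.59² + 0.42² + 0.33² = 1.5362
With 7 standardized items, total variance = 7. Proportion = 1.5362/7 = 0.2195 → 21.95%.

21.95%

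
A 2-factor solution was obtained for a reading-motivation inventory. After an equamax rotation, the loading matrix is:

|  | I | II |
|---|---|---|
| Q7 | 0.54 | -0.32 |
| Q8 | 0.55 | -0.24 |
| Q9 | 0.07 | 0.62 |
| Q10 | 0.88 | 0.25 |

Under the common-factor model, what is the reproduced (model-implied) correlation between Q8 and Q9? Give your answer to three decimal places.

r̂ = Σ λ_i·λ_j across factors = (0.55)(0.07) + (-0.24)(0.62)
  = +0.0385 -0.1488 = -0.1103

-0.110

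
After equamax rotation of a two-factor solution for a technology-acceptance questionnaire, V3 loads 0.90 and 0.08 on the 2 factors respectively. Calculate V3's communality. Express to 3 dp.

h² = 0.90² + 0.08² = 0.8100 + 0.0064 = 0.8164

0.816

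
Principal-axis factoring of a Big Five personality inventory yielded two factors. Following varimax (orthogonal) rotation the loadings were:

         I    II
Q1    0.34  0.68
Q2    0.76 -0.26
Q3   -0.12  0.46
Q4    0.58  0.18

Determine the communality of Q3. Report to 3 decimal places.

0.226

h² = (-0.12)² + 0.46² = 0.0144 + 0.2116 = 0.2260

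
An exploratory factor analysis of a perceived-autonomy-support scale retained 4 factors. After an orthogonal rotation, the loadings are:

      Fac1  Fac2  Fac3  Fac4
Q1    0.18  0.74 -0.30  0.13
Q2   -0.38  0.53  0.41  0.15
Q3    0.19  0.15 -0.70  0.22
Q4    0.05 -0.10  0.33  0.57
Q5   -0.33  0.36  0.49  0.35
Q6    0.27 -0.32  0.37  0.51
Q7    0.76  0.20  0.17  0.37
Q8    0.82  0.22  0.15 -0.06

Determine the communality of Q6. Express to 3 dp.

h² = 0.27² + (-0.32)² + 0.37² + 0.51² = 0.0729 + 0.1024 + 0.1369 + 0.2601 = 0.5723

0.572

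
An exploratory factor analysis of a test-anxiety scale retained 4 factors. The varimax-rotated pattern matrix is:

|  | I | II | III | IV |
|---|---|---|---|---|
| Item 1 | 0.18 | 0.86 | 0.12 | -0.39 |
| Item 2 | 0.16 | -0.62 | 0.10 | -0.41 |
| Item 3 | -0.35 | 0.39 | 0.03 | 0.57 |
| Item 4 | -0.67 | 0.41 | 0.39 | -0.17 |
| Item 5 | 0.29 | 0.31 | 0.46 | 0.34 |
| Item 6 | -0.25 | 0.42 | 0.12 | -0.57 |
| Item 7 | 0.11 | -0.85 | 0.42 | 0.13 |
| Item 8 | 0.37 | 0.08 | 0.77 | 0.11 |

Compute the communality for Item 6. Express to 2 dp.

h² = (-0.25)² + 0.42² + 0.12² + (-0.57)² = 0.0625 + 0.1764 + 0.0144 + 0.3249 = 0.5782

0.58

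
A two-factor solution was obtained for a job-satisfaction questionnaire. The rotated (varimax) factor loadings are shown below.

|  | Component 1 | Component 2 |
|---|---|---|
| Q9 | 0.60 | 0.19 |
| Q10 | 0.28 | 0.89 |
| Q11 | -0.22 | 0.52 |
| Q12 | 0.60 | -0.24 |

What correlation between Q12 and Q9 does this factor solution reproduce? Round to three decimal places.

r̂ = Σ λ_i·λ_j across factors = (0.60)(0.60) + (-0.24)(0.19)
  = +0.3600 -0.0456 = 0.3144

0.314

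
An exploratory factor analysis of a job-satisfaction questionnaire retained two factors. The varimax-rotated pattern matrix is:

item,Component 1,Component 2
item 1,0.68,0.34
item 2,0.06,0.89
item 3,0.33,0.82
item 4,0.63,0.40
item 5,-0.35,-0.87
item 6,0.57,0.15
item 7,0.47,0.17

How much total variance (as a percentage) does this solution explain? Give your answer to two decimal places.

SS loadings by factor: 1.6401, 2.5484; total = 4.1885.
Total variance with 7 standardized items is 7, so the solution explains 4.1885/7 = 0.5984 = 59.84%.

59.84%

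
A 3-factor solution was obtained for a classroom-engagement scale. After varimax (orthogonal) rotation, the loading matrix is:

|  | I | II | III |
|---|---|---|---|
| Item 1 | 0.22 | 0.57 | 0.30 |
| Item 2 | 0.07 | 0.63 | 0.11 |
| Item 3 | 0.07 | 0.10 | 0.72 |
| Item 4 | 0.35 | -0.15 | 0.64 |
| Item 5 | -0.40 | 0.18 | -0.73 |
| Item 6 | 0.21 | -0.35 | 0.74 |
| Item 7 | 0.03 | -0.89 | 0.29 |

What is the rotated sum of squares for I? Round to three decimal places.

0.386

SS loadings for I = 0.22² + 0.07² + 0.07² + 0.35² + (-0.40)² + 0.21² + 0.03² = 0.0484 + 0.0049 + 0.0049 + 0.1225 + 0.1600 + 0.0441 + 0.0009 = 0.3857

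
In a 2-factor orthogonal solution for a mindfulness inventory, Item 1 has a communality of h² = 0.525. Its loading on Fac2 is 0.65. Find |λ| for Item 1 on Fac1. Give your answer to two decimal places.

0.32

Under orthogonal rotation h² = Σλ², so λ_Fac1² = h² − (0.4225) = 0.525 − 0.4225 = 0.1025.
|λ| = √0.1025 = 0.3202.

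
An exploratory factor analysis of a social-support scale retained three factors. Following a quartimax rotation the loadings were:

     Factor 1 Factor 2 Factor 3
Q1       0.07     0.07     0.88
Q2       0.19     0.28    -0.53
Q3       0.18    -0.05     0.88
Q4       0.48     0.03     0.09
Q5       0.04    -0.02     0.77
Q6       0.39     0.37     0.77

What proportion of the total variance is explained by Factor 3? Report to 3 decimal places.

0.504

SS loadings for Factor 3 = 0.88² + (-0.53)² + 0.88² + 0.09² + 0.77² + 0.77² = 3.0236
Proportion of variance = 3.0236 / 6 = 0.5039.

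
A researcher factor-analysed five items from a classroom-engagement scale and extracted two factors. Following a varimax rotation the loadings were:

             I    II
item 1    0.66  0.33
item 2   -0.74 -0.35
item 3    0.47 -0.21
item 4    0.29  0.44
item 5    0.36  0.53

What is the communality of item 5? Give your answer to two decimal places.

h² = 0.36² + 0.53² = 0.1296 + 0.2809 = 0.4105

0.41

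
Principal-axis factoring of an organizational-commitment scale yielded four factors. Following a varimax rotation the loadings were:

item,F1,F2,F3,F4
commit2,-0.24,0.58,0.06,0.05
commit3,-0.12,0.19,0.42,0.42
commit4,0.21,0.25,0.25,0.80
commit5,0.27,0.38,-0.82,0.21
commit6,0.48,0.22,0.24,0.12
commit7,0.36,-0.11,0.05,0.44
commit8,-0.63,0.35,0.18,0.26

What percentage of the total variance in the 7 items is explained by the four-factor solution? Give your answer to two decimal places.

Communalities: 0.4001, 0.4033, 0.8091, 0.9338, 0.3508, 0.3378, 0.6194; Σh² = 3.8543.
Total variance with 7 standardized items is 7, so the solution explains 3.8543/7 = 0.5506 = 55.06%.

55.06%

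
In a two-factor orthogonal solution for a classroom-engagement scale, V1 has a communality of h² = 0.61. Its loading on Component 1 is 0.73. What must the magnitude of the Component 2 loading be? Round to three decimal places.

0.278

Under orthogonal rotation h² = Σλ², so λ_Component 2² = h² − (0.5329) = 0.61 − 0.5329 = 0.0771.
|λ| = √0.0771 = 0.2777.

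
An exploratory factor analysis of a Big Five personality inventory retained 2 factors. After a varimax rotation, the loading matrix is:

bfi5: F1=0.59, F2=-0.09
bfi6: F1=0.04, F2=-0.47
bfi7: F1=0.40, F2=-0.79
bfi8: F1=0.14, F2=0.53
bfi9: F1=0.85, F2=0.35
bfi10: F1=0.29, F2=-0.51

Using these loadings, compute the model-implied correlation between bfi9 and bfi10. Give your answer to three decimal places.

r̂ = Σ λ_i·λ_j across factors = (0.85)(0.29) + (0.35)(-0.51)
  = +0.2465 -0.1785 = 0.0680

0.068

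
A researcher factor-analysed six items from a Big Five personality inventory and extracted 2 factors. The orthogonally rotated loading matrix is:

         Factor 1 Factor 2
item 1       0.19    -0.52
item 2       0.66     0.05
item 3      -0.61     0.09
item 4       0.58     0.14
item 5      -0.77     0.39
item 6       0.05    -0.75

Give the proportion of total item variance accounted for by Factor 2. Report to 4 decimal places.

0.1692

SS loadings for Factor 2 = (-0.52)² + 0.05² + 0.09² + 0.14² + 0.39² + (-0.75)² = 1.0152
Proportion of variance = 1.0152 / 6 = 0.1692.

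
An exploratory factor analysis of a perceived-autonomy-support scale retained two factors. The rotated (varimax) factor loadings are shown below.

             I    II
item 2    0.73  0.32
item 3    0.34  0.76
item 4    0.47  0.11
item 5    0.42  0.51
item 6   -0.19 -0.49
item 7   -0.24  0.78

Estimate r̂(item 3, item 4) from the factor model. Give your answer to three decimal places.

0.243

r̂ = Σ λ_i·λ_j across factors = (0.34)(0.47) + (0.76)(0.11)
  = +0.1598 +0.0836 = 0.2434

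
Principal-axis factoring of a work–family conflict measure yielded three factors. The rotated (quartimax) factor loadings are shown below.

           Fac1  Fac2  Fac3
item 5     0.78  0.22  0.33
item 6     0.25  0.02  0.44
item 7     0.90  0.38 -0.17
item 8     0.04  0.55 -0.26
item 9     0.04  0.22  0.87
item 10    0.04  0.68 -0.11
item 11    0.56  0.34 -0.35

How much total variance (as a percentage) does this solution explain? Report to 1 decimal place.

Communalities: 0.7657, 0.2565, 0.9833, 0.3717, 0.8069, 0.4761, 0.5517; Σh² = 4.2119.
Total variance with 7 standardized items is 7, so the solution explains 4.2119/7 = 0.6017 = 60.17%.

60.2%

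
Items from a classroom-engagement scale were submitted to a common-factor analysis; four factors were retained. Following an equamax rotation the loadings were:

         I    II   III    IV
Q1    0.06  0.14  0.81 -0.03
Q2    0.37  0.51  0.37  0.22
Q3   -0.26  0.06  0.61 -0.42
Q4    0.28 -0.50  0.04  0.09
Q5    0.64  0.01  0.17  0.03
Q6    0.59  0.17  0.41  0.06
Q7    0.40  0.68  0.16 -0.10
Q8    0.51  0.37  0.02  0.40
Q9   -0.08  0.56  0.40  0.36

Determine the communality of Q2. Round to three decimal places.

h² = 0.37² + 0.51² + 0.37² + 0.22² = 0.1369 + 0.2601 + 0.1369 + 0.0484 = 0.5823

0.582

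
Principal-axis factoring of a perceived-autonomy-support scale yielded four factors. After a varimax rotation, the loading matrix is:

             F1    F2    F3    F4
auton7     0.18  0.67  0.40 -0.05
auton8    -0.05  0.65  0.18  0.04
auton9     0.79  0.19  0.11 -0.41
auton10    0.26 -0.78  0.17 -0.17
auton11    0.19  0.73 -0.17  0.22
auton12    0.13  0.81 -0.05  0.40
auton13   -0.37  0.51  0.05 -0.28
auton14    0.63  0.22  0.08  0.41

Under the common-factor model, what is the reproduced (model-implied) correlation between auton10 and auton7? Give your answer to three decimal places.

-0.399

r̂ = Σ λ_i·λ_j across factors = (0.26)(0.18) + (-0.78)(0.67) + (0.17)(0.40) + (-0.17)(-0.05)
  = +0.0468 -0.5226 +0.0680 +0.0085 = -0.3993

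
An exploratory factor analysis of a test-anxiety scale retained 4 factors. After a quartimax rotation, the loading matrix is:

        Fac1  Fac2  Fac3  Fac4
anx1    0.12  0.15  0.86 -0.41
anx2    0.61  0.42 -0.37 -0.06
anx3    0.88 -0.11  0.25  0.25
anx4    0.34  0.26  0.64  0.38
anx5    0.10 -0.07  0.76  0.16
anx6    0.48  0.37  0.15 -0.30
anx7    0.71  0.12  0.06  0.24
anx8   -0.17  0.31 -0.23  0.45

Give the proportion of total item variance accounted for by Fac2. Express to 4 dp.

0.0664

SS loadings for Fac2 = 0.15² + 0.42² + (-0.11)² + 0.26² + (-0.07)² + 0.37² + 0.12² + 0.31² = 0.5309
Proportion of variance = 0.5309 / 8 = 0.0664.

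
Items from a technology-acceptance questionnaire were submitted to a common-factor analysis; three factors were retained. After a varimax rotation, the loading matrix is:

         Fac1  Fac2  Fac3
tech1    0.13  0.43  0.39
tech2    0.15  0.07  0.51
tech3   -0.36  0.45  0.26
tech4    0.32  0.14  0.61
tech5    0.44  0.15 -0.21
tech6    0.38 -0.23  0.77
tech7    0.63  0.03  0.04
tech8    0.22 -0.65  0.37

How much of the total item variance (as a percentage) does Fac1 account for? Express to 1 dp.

13.2%

SS loadings for Fac1 = 0.13² + 0.15² + (-0.36)² + 0.32² + 0.44² + 0.38² + 0.63² + 0.22² = 1.0547
With 8 standardized items, total variance = 8. Proportion = 1.0547/8 = 0.1318 → 13.18%.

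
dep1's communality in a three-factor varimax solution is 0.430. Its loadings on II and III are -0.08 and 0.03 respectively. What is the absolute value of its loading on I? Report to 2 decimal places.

0.65

Under orthogonal rotation h² = Σλ², so λ_I² = h² − (0.0073) = 0.430 − 0.0073 = 0.4227.
|λ| = √0.4227 = 0.6502.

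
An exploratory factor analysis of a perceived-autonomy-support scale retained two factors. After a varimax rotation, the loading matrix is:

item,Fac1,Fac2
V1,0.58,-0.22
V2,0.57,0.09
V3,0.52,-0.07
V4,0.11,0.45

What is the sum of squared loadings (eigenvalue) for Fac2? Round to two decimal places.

SS loadings for Fac2 = (-0.22)² + 0.09² + (-0.07)² + 0.45² = 0.0484 + 0.0081 + 0.0049 + 0.2025 = 0.2639

0.26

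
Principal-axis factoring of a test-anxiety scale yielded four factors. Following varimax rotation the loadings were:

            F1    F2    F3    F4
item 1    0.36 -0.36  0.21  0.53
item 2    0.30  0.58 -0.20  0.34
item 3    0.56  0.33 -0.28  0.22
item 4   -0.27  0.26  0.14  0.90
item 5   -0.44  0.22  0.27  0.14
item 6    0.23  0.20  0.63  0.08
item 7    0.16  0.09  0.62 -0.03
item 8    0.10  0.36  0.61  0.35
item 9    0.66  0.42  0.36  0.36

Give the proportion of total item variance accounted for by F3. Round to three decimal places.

0.171

SS loadings for F3 = 0.21² + (-0.20)² + (-0.28)² + 0.14² + 0.27² + 0.63² + 0.62² + 0.61² + 0.36² = 1.5380
Proportion of variance = 1.5380 / 9 = 0.1709.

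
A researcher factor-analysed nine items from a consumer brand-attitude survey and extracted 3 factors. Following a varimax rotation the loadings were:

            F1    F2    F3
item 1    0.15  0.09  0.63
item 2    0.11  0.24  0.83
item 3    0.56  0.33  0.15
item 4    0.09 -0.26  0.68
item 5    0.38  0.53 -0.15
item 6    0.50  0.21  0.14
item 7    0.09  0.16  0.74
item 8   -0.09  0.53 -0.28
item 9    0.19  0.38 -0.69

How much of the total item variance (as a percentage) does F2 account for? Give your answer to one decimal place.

11.3%

SS loadings for F2 = 0.09² + 0.24² + 0.33² + (-0.26)² + 0.53² + 0.21² + 0.16² + 0.53² + 0.38² = 1.0181
With 9 standardized items, total variance = 9. Proportion = 1.0181/9 = 0.1131 → 11.31%.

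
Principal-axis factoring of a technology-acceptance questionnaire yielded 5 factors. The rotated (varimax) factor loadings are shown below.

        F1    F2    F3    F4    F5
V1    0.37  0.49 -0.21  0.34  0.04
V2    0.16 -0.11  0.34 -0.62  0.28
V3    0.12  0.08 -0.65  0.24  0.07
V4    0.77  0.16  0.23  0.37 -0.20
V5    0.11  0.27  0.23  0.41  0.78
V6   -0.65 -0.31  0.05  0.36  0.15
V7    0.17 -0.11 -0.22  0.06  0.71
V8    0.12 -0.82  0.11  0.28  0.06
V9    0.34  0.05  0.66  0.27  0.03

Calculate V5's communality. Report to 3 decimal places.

h² = 0.11² + 0.27² + 0.23² + 0.41² + 0.78² = 0.0121 + 0.0729 + 0.0529 + 0.1681 + 0.6084 = 0.9144

0.914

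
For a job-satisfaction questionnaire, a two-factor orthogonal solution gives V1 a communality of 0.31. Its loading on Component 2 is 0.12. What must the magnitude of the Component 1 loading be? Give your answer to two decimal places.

Under orthogonal rotation h² = Σλ², so λ_Component 1² = h² − (0.0144) = 0.31 − 0.0144 = 0.2956.
|λ| = √0.2956 = 0.5437.

0.54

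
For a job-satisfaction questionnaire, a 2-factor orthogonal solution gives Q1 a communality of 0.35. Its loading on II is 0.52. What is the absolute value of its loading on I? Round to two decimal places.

Under orthogonal rotation h² = Σλ², so λ_I² = h² − (0.2704) = 0.35 − 0.2704 = 0.0796.
|λ| = √0.0796 = 0.2821.

0.28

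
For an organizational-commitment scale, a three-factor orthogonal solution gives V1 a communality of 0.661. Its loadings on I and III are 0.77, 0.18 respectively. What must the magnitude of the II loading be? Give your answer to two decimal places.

Under orthogonal rotation h² = Σλ², so λ_II² = h² − (0.6253) = 0.661 − 0.6253 = 0.0357.
|λ| = √0.0357 = 0.1889.

0.19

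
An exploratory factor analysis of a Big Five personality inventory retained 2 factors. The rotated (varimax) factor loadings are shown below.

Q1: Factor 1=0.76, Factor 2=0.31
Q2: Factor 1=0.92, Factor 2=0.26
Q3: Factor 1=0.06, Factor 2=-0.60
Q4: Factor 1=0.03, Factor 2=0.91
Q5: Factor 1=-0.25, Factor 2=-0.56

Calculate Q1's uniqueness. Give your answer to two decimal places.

0.33

h² = 0.76² + 0.31² = 0.5776 + 0.0961 = 0.6737
Uniqueness u² = 1 − h² = 1 − 0.6737 = 0.3263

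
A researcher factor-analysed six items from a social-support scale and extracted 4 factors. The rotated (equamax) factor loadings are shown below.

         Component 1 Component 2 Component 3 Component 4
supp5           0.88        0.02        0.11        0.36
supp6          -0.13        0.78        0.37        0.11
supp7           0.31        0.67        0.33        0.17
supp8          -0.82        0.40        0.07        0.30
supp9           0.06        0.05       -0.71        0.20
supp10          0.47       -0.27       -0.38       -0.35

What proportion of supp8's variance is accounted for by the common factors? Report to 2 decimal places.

0.93

h² = (-0.82)² + 0.40² + 0.07² + 0.30² = 0.6724 + 0.1600 + 0.0049 + 0.0900 = 0.9273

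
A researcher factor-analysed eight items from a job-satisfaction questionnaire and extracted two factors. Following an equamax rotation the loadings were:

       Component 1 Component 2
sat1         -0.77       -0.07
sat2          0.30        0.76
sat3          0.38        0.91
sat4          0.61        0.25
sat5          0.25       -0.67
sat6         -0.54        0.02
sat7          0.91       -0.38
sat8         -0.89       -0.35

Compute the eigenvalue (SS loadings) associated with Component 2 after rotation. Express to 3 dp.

2.189

SS loadings for Component 2 = (-0.07)² + 0.76² + 0.91² + 0.25² + (-0.67)² + 0.02² + (-0.38)² + (-0.35)² = 0.0049 + 0.5776 + 0.8281 + 0.0625 + 0.4489 + 0.0004 + 0.1444 + 0.1225 = 2.1893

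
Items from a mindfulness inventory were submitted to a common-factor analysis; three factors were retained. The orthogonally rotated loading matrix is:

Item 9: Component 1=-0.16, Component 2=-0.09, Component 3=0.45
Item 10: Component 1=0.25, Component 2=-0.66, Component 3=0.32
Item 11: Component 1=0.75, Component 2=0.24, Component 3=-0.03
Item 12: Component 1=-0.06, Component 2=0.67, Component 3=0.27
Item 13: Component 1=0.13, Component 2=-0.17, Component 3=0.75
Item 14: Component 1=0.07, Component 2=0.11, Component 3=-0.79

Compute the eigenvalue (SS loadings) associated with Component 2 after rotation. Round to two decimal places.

0.99

SS loadings for Component 2 = (-0.09)² + (-0.66)² + 0.24² + 0.67² + (-0.17)² + 0.11² = 0.0081 + 0.4356 + 0.0576 + 0.4489 + 0.0289 + 0.0121 = 0.9912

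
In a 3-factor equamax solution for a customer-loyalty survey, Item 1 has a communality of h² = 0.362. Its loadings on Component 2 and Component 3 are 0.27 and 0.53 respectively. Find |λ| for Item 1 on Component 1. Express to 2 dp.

Under orthogonal rotation h² = Σλ², so λ_Component 1² = h² − (0.3538) = 0.362 − 0.3538 = 0.0082.
|λ| = √0.0082 = 0.0906.

0.09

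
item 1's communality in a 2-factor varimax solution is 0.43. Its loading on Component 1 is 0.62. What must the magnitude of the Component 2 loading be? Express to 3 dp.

Under orthogonal rotation h² = Σλ², so λ_Component 2² = h² − (0.3844) = 0.43 − 0.3844 = 0.0456.
|λ| = √0.0456 = 0.2135.

0.214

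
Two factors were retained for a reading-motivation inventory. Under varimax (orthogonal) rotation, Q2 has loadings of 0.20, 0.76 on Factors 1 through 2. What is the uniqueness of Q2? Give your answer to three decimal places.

0.382

h² = 0.20² + 0.76² = 0.0400 + 0.5776 = 0.6176
Uniqueness u² = 1 − h² = 1 − 0.6176 = 0.3824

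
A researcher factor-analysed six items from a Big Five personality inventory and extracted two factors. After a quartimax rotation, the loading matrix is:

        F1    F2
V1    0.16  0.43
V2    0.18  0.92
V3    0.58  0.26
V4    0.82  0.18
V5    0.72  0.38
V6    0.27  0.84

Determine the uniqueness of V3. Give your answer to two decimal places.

0.60

h² = 0.58² + 0.26² = 0.3364 + 0.0676 = 0.4040
Uniqueness u² = 1 − h² = 1 − 0.4040 = 0.5960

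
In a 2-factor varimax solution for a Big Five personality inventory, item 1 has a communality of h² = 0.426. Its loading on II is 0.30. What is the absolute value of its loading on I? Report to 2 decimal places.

0.58

Under orthogonal rotation h² = Σλ², so λ_I² = h² − (0.0900) = 0.426 − 0.0900 = 0.3360.
|λ| = √0.3360 = 0.5797.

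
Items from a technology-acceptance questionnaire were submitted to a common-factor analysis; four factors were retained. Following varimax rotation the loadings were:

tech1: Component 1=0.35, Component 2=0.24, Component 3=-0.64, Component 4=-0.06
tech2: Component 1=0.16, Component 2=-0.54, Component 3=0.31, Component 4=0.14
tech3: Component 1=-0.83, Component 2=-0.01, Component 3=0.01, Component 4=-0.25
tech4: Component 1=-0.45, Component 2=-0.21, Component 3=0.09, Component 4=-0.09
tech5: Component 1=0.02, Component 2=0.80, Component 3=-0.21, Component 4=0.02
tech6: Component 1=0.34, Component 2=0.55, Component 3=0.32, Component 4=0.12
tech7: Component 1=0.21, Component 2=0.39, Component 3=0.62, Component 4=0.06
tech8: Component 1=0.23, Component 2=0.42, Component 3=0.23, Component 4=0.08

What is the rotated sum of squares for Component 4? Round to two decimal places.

0.12

SS loadings for Component 4 = (-0.06)² + 0.14² + (-0.25)² + (-0.09)² + 0.02² + 0.12² + 0.06² + 0.08² = 0.0036 + 0.0196 + 0.0625 + 0.0081 + 0.0004 + 0.0144 + 0.0036 + 0.0064 = 0.1186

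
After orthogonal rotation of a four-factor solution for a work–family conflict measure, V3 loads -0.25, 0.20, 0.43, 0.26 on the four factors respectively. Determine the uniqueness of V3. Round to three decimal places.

0.645

h² = (-0.25)² + 0.20² + 0.43² + 0.26² = 0.0625 + 0.0400 + 0.1849 + 0.0676 = 0.3550
Uniqueness u² = 1 − h² = 1 − 0.3550 = 0.6450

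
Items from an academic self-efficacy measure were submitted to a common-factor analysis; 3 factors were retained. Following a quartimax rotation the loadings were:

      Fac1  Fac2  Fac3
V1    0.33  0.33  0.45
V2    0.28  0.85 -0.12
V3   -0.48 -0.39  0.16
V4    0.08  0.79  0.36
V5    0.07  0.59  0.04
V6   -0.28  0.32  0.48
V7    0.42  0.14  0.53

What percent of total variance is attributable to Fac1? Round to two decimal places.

9.77%

SS loadings for Fac1 = 0.33² + 0.28² + (-0.48)² + 0.08² + 0.07² + (-0.28)² + 0.42² = 0.6838
With 7 standardized items, total variance = 7. Proportion = 0.6838/7 = 0.0977 → 9.77%.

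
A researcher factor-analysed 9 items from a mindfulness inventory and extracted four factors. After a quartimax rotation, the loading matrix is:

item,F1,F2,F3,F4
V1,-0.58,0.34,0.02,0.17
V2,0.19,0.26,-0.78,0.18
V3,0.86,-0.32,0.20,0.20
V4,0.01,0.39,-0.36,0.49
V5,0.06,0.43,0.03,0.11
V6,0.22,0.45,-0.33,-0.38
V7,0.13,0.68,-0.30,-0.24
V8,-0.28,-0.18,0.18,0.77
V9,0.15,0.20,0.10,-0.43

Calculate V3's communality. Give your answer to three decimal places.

0.922

h² = 0.86² + (-0.32)² + 0.20² + 0.20² = 0.7396 + 0.1024 + 0.0400 + 0.0400 = 0.9220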